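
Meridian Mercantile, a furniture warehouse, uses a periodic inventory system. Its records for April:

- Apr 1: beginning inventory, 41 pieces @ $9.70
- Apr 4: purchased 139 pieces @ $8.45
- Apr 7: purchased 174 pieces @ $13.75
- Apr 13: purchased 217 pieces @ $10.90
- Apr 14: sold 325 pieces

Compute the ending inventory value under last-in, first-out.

Ending inventory = $2,479.75

Apr 14, 325 sold [LIFO — newest first]: 217 @ $10.90 + 108 @ $13.75 = $3,850.30
Ending inventory: 41 @ $9.70 + 139 @ $8.45 + 66 @ $13.75 = $2,479.75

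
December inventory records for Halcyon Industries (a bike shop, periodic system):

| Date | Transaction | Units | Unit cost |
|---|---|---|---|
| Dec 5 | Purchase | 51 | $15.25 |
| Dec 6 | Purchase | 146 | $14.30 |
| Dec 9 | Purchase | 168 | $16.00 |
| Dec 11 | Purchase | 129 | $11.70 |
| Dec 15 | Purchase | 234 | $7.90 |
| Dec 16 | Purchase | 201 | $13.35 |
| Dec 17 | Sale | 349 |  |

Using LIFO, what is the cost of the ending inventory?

Dec 17, 349 sold [LIFO — newest first]: 201 @ $13.35 + 148 @ $7.90 = $3,852.55
Ending inventory: 51 @ $15.25 + 146 @ $14.30 + 168 @ $16.00 + 129 @ $11.70 + 86 @ $7.90 = $7,742.25

Ending inventory = $7,742.25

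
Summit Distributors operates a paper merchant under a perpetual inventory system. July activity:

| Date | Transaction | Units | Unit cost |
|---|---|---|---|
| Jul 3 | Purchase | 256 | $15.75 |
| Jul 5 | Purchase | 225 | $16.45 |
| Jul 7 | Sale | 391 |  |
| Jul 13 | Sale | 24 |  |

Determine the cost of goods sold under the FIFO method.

COGS = $6,647.55

Jul 7, 391 sold [FIFO — oldest first]: 256 @ $15.75 + 135 @ $16.45 = $6,252.75
Jul 13, 24 sold [FIFO — oldest first]: 24 @ $16.45 = $394.80
Total COGS = $6,252.75 + $394.80 = $6,647.55
Ending inventory: 66 @ $16.45 = $1,085.70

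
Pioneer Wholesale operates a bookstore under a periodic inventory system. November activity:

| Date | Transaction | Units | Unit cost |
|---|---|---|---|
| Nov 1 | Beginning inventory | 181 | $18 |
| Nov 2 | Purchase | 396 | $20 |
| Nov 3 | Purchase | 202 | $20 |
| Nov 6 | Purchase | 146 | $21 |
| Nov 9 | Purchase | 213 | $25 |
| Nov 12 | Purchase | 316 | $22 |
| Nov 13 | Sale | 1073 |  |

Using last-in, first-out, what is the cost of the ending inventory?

Nov 13, 1073 sold [LIFO — newest first]: 316 @ $22 + 213 @ $25 + 146 @ $21 + 202 @ $20 + 196 @ $20 = $23,303
Ending inventory: 181 @ $18 + 200 @ $20 = $7,258
Check: goods available $30,561 = COGS $23,303 + ending $7,258

Ending inventory = $7,258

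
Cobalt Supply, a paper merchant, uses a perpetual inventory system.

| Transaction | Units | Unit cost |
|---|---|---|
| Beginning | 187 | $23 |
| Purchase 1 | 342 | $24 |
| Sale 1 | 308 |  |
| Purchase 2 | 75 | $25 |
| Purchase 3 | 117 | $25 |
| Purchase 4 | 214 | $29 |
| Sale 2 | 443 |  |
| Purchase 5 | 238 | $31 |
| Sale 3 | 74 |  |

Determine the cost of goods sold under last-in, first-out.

COGS = $21,577

Sale 1 (308) [LIFO — newest first]: 308 @ $24 = $7,392
Sale 2 (443) [LIFO — newest first]: 214 @ $29 + 117 @ $25 + 75 @ $25 + 34 @ $24 + 3 @ $23 = $11,891
Sale 3 (74) [LIFO — newest first]: 74 @ $31 = $2,294
Total COGS = $7,392 + $11,891 + $2,294 = $21,577
Ending inventory: 184 @ $23 + 164 @ $31 = $9,316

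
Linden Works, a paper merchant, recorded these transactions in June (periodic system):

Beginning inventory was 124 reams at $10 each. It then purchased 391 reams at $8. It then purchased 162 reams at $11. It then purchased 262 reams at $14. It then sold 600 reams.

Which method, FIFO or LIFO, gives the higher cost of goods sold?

FIFO COGS: 124 @ $10 + 391 @ $8 + 85 @ $11 = $5,303
LIFO COGS: 262 @ $14 + 162 @ $11 + 176 @ $8 = $6,858

LIFO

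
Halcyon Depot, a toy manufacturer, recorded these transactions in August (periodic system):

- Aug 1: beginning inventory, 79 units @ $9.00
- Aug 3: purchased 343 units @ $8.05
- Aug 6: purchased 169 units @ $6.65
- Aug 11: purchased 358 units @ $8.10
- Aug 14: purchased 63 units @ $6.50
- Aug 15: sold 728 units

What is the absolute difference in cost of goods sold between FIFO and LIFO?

$161.65

FIFO COGS: 79 @ $9.00 + 343 @ $8.05 + 169 @ $6.65 + 137 @ $8.10 = $5,705.70
LIFO COGS: 63 @ $6.50 + 358 @ $8.10 + 169 @ $6.65 + 138 @ $8.05 = $5,544.05
Difference = |$5,705.70 − $5,544.05| = $161.65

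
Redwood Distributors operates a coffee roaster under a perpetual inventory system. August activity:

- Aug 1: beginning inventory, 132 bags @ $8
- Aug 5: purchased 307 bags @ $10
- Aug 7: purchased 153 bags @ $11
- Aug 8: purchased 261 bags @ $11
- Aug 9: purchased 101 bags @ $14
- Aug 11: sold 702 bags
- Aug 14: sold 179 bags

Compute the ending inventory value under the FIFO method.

Ending inventory = $1,022

Aug 11, 702 sold [FIFO — oldest first]: 132 @ $8 + 307 @ $10 + 153 @ $11 + 110 @ $11 = $7,019
Aug 14, 179 sold [FIFO — oldest first]: 151 @ $11 + 28 @ $14 = $2,053
Total COGS = $7,019 + $2,053 = $9,072
Ending inventory: 73 @ $14 = $1,022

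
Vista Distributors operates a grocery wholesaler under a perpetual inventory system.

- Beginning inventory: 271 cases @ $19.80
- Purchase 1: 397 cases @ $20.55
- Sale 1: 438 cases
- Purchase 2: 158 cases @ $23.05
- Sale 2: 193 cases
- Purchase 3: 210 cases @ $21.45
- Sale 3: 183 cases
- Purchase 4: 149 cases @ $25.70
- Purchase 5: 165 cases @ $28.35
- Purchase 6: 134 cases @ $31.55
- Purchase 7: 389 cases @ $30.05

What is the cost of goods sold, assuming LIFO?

Sale 1 (438) [LIFO — newest first]: 397 @ $20.55 + 41 @ $19.80 = $8,970.15
Sale 2 (193) [LIFO — newest first]: 158 @ $23.05 + 35 @ $19.80 = $4,334.90
Sale 3 (183) [LIFO — newest first]: 183 @ $21.45 = $3,925.35
Total COGS = $8,970.15 + $4,334.90 + $3,925.35 = $17,230.40
Ending inventory: 195 @ $19.80 + 27 @ $21.45 + 149 @ $25.70 + 165 @ $28.35 + 134 @ $31.55 + 389 @ $30.05 = $28,864.35
Check: goods available $46,094.75 = COGS $17,230.40 + ending $28,864.35

COGS = $17,230.40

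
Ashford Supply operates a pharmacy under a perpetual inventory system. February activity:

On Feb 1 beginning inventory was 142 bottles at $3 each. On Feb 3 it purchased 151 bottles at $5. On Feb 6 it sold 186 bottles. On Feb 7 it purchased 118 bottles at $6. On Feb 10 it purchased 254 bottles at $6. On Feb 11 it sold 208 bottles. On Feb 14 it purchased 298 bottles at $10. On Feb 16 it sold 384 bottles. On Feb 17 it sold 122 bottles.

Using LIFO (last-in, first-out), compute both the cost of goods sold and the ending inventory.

Feb 6, 186 sold [LIFO — newest first]: 151 @ $5 + 35 @ $3 = $860
Feb 11, 208 sold [LIFO — newest first]: 208 @ $6 = $1,248
Feb 16, 384 sold [LIFO — newest first]: 298 @ $10 + 46 @ $6 + 40 @ $6 = $3,496
Feb 17, 122 sold [LIFO — newest first]: 78 @ $6 + 44 @ $3 = $600
Total COGS = $860 + $1,248 + $3,496 + $600 = $6,204
Ending inventory: 63 @ $3 = $189
Check: goods available $6,393 = COGS $6,204 + ending $189

COGS = $6,204; ending inventory = $189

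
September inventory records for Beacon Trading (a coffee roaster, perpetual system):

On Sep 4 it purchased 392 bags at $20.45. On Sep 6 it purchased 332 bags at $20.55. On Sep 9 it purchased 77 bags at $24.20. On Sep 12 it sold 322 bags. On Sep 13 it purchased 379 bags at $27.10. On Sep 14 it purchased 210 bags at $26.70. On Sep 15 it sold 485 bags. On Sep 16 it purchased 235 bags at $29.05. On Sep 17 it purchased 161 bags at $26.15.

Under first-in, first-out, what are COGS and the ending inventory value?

COGS = $16,865.00; ending inventory = $26,752.20

Sep 12, 322 sold [FIFO — oldest first]: 322 @ $20.45 = $6,584.90
Sep 15, 485 sold [FIFO — oldest first]: 70 @ $20.45 + 332 @ $20.55 + 77 @ $24.20 + 6 @ $27.10 = $10,280.10
Total COGS = $6,584.90 + $10,280.10 = $16,865.00
Ending inventory: 373 @ $27.10 + 210 @ $26.70 + 235 @ $29.05 + 161 @ $26.15 = $26,752.20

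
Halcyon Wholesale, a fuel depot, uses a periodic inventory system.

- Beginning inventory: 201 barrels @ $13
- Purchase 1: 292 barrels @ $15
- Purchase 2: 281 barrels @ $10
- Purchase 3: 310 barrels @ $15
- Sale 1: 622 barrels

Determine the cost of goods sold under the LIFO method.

Sale 1 (622) [LIFO — newest first]: 310 @ $15 + 281 @ $10 + 31 @ $15 = $7,925
Ending inventory: 201 @ $13 + 261 @ $15 = $6,528
Check: goods available $14,453 = COGS $7,925 + ending $6,528

COGS = $7,925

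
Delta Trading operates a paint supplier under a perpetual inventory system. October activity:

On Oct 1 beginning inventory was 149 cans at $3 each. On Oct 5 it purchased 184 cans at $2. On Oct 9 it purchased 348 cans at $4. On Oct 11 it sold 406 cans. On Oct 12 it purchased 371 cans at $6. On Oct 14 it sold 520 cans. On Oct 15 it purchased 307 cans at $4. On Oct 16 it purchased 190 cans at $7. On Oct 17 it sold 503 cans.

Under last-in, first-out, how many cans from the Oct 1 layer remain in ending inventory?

120

Oct 11, 406 sold [LIFO — newest first]: 348 @ $4 + 58 @ $2 = $1,508
Oct 14, 520 sold [LIFO — newest first]: 371 @ $6 + 126 @ $2 + 23 @ $3 = $2,547
Oct 17, 503 sold [LIFO — newest first]: 190 @ $7 + 307 @ $4 + 6 @ $3 = $2,576
Total COGS = $1,508 + $2,547 + $2,576 = $6,631
Ending inventory: 120 @ $3 = $360
Check: goods available $6,991 = COGS $6,631 + ending $360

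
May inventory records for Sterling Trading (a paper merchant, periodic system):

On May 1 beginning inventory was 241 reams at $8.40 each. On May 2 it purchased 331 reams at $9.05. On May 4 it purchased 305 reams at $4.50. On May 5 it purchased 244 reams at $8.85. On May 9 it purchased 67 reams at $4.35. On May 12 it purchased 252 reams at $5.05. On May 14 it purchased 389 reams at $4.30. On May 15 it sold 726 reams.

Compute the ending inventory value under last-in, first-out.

May 15, 726 sold [LIFO — newest first]: 389 @ $4.30 + 252 @ $5.05 + 67 @ $4.35 + 18 @ $8.85 = $3,396.05
Ending inventory: 241 @ $8.40 + 331 @ $9.05 + 305 @ $4.50 + 226 @ $8.85 = $8,392.55
Check: goods available $11,788.60 = COGS $3,396.05 + ending $8,392.55

Ending inventory = $8,392.55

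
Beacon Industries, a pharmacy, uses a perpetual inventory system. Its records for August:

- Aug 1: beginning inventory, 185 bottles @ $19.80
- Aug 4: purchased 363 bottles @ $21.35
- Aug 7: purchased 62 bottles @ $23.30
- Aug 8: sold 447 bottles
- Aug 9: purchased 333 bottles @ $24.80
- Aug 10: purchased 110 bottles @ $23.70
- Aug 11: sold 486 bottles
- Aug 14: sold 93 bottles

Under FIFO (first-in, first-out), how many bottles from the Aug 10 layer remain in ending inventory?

27

Aug 8, 447 sold [FIFO — oldest first]: 185 @ $19.80 + 262 @ $21.35 = $9,256.70
Aug 11, 486 sold [FIFO — oldest first]: 101 @ $21.35 + 62 @ $23.30 + 323 @ $24.80 = $11,611.35
Aug 14, 93 sold [FIFO — oldest first]: 10 @ $24.80 + 83 @ $23.70 = $2,215.10
Total COGS = $9,256.70 + $11,611.35 + $2,215.10 = $23,083.15
Ending inventory: 27 @ $23.70 = $639.90
Check: goods available $23,723.05 = COGS $23,083.15 + ending $639.90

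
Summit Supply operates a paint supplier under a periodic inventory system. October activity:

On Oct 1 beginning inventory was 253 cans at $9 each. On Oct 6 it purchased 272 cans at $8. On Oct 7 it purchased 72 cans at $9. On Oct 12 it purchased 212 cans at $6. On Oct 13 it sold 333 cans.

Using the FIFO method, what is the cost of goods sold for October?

COGS = $2,917

Oct 13, 333 sold [FIFO — oldest first]: 253 @ $9 + 80 @ $8 = $2,917
Ending inventory: 192 @ $8 + 72 @ $9 + 212 @ $6 = $3,456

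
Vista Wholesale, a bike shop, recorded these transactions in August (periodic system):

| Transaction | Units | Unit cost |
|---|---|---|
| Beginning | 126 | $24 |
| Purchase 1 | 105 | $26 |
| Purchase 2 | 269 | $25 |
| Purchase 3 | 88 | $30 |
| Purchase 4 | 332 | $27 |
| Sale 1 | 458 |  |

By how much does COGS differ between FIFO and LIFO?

$1,125

FIFO COGS: 126 @ $24 + 105 @ $26 + 227 @ $25 = $11,429
LIFO COGS: 332 @ $27 + 88 @ $30 + 38 @ $25 = $12,554
Difference = |$11,429 − $12,554| = $1,125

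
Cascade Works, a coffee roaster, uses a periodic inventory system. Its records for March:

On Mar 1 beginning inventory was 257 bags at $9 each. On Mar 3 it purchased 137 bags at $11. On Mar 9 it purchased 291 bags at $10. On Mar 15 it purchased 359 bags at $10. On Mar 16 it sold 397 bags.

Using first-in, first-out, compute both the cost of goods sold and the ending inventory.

Mar 16, 397 sold [FIFO — oldest first]: 257 @ $9 + 137 @ $11 + 3 @ $10 = $3,850
Ending inventory: 288 @ $10 + 359 @ $10 = $6,470
Check: goods available $10,320 = COGS $3,850 + ending $6,470

COGS = $3,850; ending inventory = $6,470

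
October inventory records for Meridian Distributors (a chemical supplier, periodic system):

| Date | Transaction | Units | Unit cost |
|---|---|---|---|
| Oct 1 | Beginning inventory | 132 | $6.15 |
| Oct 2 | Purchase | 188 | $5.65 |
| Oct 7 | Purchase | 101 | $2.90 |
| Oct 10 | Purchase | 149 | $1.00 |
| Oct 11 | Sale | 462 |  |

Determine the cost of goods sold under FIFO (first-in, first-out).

Oct 11, 462 sold [FIFO — oldest first]: 132 @ $6.15 + 188 @ $5.65 + 101 @ $2.90 + 41 @ $1.00 = $2,207.90
Ending inventory: 108 @ $1.00 = $108.00

COGS = $2,207.90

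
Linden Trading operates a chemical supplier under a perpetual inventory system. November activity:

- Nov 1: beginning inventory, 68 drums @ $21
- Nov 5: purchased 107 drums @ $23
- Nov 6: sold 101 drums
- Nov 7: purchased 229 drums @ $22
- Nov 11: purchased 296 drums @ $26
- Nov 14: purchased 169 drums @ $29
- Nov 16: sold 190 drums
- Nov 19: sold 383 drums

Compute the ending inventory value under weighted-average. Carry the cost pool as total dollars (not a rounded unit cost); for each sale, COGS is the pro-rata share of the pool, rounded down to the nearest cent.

Ending inventory = $4,895.19

After Nov 1: 68 on hand, pool $1,428.00 (≈ $21.0000 each)
After Nov 5: 175 on hand, pool $3,889.00 (≈ $22.2229 each)
Nov 6, sell 101: 101/175 × $3,889.00 → $2,244.50
After Nov 7: 303 on hand, pool $6,682.50 (≈ $22.0545 each)
After Nov 11: 599 on hand, pool $14,378.50 (≈ $24.0042 each)
After Nov 14: 768 on hand, pool $19,279.50 (≈ $25.1035 each)
Nov 16, sell 190: 190/768 × $19,279.50 → $4,769.66
Nov 19, sell 383: 383/578 × $14,509.84 → $9,614.65
Total COGS = $2,244.50 + $4,769.66 + $9,614.65 = $16,628.81
Ending inventory (cost pool remaining) = $4,895.19
Check: goods available $21,524.00 = COGS $16,628.81 + ending $4,895.19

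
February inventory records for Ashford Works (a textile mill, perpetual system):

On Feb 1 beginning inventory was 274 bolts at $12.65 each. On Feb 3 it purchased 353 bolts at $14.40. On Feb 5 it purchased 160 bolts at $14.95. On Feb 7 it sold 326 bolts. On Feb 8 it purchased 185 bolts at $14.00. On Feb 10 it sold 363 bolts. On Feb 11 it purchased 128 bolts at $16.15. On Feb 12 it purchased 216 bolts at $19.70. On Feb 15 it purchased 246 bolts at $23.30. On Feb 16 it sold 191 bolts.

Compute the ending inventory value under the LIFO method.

Feb 7, 326 sold [LIFO — newest first]: 160 @ $14.95 + 166 @ $14.40 = $4,782.40
Feb 10, 363 sold [LIFO — newest first]: 185 @ $14.00 + 178 @ $14.40 = $5,153.20
Feb 16, 191 sold [LIFO — newest first]: 191 @ $23.30 = $4,450.30
Total COGS = $4,782.40 + $5,153.20 + $4,450.30 = $14,385.90
Ending inventory: 274 @ $12.65 + 9 @ $14.40 + 128 @ $16.15 + 216 @ $19.70 + 55 @ $23.30 = $11,199.60

Ending inventory = $11,199.60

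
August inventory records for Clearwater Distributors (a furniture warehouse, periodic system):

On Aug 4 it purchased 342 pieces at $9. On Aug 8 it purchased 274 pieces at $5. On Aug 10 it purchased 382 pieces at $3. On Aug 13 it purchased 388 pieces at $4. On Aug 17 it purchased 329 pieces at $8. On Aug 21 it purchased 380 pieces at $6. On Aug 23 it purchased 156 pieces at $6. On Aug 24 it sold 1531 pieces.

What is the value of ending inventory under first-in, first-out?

Ending inventory = $4,688

Aug 24, 1531 sold [FIFO — oldest first]: 342 @ $9 + 274 @ $5 + 382 @ $3 + 388 @ $4 + 145 @ $8 = $8,306
Ending inventory: 184 @ $8 + 380 @ $6 + 156 @ $6 = $4,688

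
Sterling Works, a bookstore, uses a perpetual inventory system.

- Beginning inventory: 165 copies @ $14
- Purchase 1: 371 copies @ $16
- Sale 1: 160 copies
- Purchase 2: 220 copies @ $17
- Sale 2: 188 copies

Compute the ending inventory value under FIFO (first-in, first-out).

Ending inventory = $6,748

Sale 1 (160) [FIFO — oldest first]: 160 @ $14 = $2,240
Sale 2 (188) [FIFO — oldest first]: 5 @ $14 + 183 @ $16 = $2,998
Total COGS = $2,240 + $2,998 = $5,238
Ending inventory: 188 @ $16 + 220 @ $17 = $6,748
Check: goods available $11,986 = COGS $5,238 + ending $6,748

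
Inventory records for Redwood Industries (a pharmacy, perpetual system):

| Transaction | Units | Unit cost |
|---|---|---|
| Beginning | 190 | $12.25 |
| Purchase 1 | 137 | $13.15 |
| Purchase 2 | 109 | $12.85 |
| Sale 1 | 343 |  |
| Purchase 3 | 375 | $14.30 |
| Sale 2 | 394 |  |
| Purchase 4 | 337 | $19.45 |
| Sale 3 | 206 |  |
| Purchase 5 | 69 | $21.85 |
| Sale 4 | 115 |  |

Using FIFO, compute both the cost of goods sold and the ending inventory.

Sale 1 (343) [FIFO — oldest first]: 190 @ $12.25 + 137 @ $13.15 + 16 @ $12.85 = $4,334.65
Sale 2 (394) [FIFO — oldest first]: 93 @ $12.85 + 301 @ $14.30 = $5,499.35
Sale 3 (206) [FIFO — oldest first]: 74 @ $14.30 + 132 @ $19.45 = $3,625.60
Sale 4 (115) [FIFO — oldest first]: 115 @ $19.45 = $2,236.75
Total COGS = $4,334.65 + $5,499.35 + $3,625.60 + $2,236.75 = $15,696.35
Ending inventory: 90 @ $19.45 + 69 @ $21.85 = $3,258.15
Check: goods available $18,954.50 = COGS $15,696.35 + ending $3,258.15

COGS = $15,696.35; ending inventory = $3,258.15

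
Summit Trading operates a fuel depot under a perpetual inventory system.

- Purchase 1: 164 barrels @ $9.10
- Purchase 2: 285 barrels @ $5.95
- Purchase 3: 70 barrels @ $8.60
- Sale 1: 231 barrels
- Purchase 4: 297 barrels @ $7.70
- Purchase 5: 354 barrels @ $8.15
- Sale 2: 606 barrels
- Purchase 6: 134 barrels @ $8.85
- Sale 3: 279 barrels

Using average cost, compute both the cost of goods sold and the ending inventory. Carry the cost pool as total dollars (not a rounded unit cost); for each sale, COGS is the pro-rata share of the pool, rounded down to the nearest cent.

After Purchase 1: 164 on hand, pool $1,492.40 (≈ $9.1000 each)
After Purchase 2: 449 on hand, pool $3,188.15 (≈ $7.1006 each)
After Purchase 3: 519 on hand, pool $3,790.15 (≈ $7.3028 each)
Sale 1, sell 231: 231/519 × $3,790.15 → $1,686.94
After Purchase 4: 585 on hand, pool $4,390.11 (≈ $7.5045 each)
After Purchase 5: 939 on hand, pool $7,275.21 (≈ $7.7478 each)
Sale 2, sell 606: 606/939 × $7,275.21 → $4,695.18
After Purchase 6: 467 on hand, pool $3,765.93 (≈ $8.0641 each)
Sale 3, sell 279: 279/467 × $3,765.93 → $2,249.88
Total COGS = $1,686.94 + $4,695.18 + $2,249.88 = $8,632.00
Ending inventory (cost pool remaining) = $1,516.05

COGS = $8,632.00; ending inventory = $1,516.05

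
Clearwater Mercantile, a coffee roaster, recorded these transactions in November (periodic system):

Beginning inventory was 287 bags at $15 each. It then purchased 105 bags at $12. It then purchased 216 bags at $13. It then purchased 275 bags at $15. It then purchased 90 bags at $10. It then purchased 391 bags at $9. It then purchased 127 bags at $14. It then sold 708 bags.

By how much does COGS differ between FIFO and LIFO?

FIFO COGS: 287 @ $15 + 105 @ $12 + 216 @ $13 + 100 @ $15 = $9,873
LIFO COGS: 127 @ $14 + 391 @ $9 + 90 @ $10 + 100 @ $15 = $7,697
Difference = |$9,873 − $7,697| = $2,176

$2,176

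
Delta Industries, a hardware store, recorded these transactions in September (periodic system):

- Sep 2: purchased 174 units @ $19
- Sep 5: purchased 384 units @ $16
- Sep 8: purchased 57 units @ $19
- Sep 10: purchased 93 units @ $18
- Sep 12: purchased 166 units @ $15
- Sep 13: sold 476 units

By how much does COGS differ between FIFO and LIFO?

$331

FIFO COGS: 174 @ $19 + 302 @ $16 = $8,138
LIFO COGS: 166 @ $15 + 93 @ $18 + 57 @ $19 + 160 @ $16 = $7,807
Difference = |$8,138 − $7,807| = $331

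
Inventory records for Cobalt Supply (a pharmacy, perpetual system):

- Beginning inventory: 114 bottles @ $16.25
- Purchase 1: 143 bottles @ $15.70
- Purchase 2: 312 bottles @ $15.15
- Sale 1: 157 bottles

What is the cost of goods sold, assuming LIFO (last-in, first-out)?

Sale 1 (157) [LIFO — newest first]: 157 @ $15.15 = $2,378.55
Ending inventory: 114 @ $16.25 + 143 @ $15.70 + 155 @ $15.15 = $6,445.85

COGS = $2,378.55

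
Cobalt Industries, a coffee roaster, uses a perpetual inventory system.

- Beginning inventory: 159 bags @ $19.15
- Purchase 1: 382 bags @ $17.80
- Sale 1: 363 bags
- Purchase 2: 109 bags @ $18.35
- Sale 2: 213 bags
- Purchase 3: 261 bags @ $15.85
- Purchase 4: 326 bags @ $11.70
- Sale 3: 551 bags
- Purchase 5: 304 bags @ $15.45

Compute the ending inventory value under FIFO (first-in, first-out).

Ending inventory = $5,983.80

Sale 1 (363) [FIFO — oldest first]: 159 @ $19.15 + 204 @ $17.80 = $6,676.05
Sale 2 (213) [FIFO — oldest first]: 178 @ $17.80 + 35 @ $18.35 = $3,810.65
Sale 3 (551) [FIFO — oldest first]: 74 @ $18.35 + 261 @ $15.85 + 216 @ $11.70 = $8,021.95
Total COGS = $6,676.05 + $3,810.65 + $8,021.95 = $18,508.65
Ending inventory: 110 @ $11.70 + 304 @ $15.45 = $5,983.80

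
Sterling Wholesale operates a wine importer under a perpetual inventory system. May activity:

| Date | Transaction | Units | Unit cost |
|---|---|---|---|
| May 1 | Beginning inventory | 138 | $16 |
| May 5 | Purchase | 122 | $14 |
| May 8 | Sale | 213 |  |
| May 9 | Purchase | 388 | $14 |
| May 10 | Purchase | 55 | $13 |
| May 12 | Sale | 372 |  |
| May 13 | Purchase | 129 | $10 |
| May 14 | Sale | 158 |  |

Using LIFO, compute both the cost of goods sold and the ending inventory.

May 8, 213 sold [LIFO — newest first]: 122 @ $14 + 91 @ $16 = $3,164
May 12, 372 sold [LIFO — newest first]: 55 @ $13 + 317 @ $14 = $5,153
May 14, 158 sold [LIFO — newest first]: 129 @ $10 + 29 @ $14 = $1,696
Total COGS = $3,164 + $5,153 + $1,696 = $10,013
Ending inventory: 47 @ $16 + 42 @ $14 = $1,340

COGS = $10,013; ending inventory = $1,340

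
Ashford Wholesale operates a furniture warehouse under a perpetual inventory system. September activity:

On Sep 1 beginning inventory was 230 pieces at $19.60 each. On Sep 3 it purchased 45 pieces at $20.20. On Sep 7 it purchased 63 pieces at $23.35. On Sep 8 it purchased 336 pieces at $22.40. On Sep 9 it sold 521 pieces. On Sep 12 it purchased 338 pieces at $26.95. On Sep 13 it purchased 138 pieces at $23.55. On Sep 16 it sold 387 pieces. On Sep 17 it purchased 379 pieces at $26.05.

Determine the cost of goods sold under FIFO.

COGS = $20,720.75

Sep 9, 521 sold [FIFO — oldest first]: 230 @ $19.60 + 45 @ $20.20 + 63 @ $23.35 + 183 @ $22.40 = $10,987.25
Sep 16, 387 sold [FIFO — oldest first]: 153 @ $22.40 + 234 @ $26.95 = $9,733.50
Total COGS = $10,987.25 + $9,733.50 = $20,720.75
Ending inventory: 104 @ $26.95 + 138 @ $23.55 + 379 @ $26.05 = $15,925.65
Check: goods available $36,646.40 = COGS $20,720.75 + ending $15,925.65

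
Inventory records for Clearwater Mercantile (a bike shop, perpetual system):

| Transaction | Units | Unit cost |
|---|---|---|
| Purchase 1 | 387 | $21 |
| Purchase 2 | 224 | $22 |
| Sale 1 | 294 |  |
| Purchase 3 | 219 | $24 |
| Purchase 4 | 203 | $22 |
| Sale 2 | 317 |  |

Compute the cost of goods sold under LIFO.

Sale 1 (294) [LIFO — newest first]: 224 @ $22 + 70 @ $21 = $6,398
Sale 2 (317) [LIFO — newest first]: 203 @ $22 + 114 @ $24 = $7,202
Total COGS = $6,398 + $7,202 = $13,600
Ending inventory: 317 @ $21 + 105 @ $24 = $9,177

COGS = $13,600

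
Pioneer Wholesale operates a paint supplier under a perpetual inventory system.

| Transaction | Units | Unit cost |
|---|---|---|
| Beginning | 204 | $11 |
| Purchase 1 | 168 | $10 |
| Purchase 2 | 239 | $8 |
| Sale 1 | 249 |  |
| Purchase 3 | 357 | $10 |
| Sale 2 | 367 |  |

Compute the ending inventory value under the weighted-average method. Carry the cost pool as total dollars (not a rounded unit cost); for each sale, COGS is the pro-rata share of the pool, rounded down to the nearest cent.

Ending inventory = $3,440.53

After Beginning: 204 on hand, pool $2,244.00 (≈ $11.0000 each)
After Purchase 1: 372 on hand, pool $3,924.00 (≈ $10.5484 each)
After Purchase 2: 611 on hand, pool $5,836.00 (≈ $9.5516 each)
Sale 1, sell 249: 249/611 × $5,836.00 → $2,378.33
After Purchase 3: 719 on hand, pool $7,027.67 (≈ $9.7742 each)
Sale 2, sell 367: 367/719 × $7,027.67 → $3,587.14
Total COGS = $2,378.33 + $3,587.14 = $5,965.47
Ending inventory (cost pool remaining) = $3,440.53
Check: goods available $9,406.00 = COGS $5,965.47 + ending $3,440.53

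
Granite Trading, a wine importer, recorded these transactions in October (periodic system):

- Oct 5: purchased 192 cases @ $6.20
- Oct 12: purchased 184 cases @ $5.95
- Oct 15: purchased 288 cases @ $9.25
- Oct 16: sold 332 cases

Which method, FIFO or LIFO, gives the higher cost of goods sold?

FIFO COGS: 192 @ $6.20 + 140 @ $5.95 = $2,023.40
LIFO COGS: 288 @ $9.25 + 44 @ $5.95 = $2,925.80

LIFO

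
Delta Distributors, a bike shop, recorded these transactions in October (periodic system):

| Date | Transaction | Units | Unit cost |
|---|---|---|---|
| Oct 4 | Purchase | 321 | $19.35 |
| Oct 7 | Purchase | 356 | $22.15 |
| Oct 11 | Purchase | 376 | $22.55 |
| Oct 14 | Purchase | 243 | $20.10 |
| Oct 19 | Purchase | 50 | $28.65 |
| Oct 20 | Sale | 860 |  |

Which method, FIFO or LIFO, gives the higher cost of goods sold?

LIFO

FIFO COGS: 321 @ $19.35 + 356 @ $22.15 + 183 @ $22.55 = $18,223.40
LIFO COGS: 50 @ $28.65 + 243 @ $20.10 + 376 @ $22.55 + 191 @ $22.15 = $19,026.25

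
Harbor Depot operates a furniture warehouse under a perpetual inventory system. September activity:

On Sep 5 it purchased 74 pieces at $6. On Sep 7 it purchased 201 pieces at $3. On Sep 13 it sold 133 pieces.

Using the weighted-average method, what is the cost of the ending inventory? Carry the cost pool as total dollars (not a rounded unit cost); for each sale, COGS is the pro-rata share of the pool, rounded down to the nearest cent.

Ending inventory = $540.64

After Sep 5: 74 on hand, pool $444.00 (≈ $6.0000 each)
After Sep 7: 275 on hand, pool $1,047.00 (≈ $3.8073 each)
Sep 13, sell 133: 133/275 × $1,047.00 → $506.36
Ending inventory (cost pool remaining) = $540.64
Check: goods available $1,047.00 = COGS $506.36 + ending $540.64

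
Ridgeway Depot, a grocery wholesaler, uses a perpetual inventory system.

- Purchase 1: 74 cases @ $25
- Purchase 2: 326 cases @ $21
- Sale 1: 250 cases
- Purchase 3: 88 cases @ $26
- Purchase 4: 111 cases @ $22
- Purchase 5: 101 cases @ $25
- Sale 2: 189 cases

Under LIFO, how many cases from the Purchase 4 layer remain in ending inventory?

23

Sale 1 (250) [LIFO — newest first]: 250 @ $21 = $5,250
Sale 2 (189) [LIFO — newest first]: 101 @ $25 + 88 @ $22 = $4,461
Total COGS = $5,250 + $4,461 = $9,711
Ending inventory: 74 @ $25 + 76 @ $21 + 88 @ $26 + 23 @ $22 = $6,240
Check: goods available $15,951 = COGS $9,711 + ending $6,240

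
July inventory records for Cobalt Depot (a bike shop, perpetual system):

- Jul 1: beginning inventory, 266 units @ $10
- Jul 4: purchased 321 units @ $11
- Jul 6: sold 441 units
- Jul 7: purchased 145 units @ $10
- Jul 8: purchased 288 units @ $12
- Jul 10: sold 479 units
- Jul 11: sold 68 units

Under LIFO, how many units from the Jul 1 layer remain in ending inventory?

Jul 6, 441 sold [LIFO — newest first]: 321 @ $11 + 120 @ $10 = $4,731
Jul 10, 479 sold [LIFO — newest first]: 288 @ $12 + 145 @ $10 + 46 @ $10 = $5,366
Jul 11, 68 sold [LIFO — newest first]: 68 @ $10 = $680
Total COGS = $4,731 + $5,366 + $680 = $10,777
Ending inventory: 32 @ $10 = $320

32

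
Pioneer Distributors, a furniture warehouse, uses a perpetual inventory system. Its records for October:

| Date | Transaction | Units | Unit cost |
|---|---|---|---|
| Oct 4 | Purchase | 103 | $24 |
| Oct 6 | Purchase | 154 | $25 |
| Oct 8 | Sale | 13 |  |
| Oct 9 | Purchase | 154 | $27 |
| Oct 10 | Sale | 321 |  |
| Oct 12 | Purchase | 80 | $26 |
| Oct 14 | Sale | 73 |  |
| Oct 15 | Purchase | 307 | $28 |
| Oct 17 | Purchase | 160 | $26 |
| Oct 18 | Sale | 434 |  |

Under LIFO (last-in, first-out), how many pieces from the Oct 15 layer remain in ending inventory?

33

Oct 8, 13 sold [LIFO — newest first]: 13 @ $25 = $325
Oct 10, 321 sold [LIFO — newest first]: 154 @ $27 + 141 @ $25 + 26 @ $24 = $8,307
Oct 14, 73 sold [LIFO — newest first]: 73 @ $26 = $1,898
Oct 18, 434 sold [LIFO — newest first]: 160 @ $26 + 274 @ $28 = $11,832
Total COGS = $325 + $8,307 + $1,898 + $11,832 = $22,362
Ending inventory: 77 @ $24 + 7 @ $26 + 33 @ $28 = $2,954
Check: goods available $25,316 = COGS $22,362 + ending $2,954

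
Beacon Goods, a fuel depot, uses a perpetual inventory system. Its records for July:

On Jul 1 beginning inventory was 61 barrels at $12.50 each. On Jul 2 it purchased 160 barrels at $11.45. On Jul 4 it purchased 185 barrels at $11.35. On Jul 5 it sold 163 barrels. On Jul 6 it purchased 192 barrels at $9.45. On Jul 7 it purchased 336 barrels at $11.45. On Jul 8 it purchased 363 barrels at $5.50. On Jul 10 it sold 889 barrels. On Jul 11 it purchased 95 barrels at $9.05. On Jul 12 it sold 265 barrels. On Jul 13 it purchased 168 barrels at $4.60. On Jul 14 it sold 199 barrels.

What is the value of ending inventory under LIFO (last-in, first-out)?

Jul 5, 163 sold [LIFO — newest first]: 163 @ $11.35 = $1,850.05
Jul 10, 889 sold [LIFO — newest first]: 363 @ $5.50 + 336 @ $11.45 + 190 @ $9.45 = $7,639.20
Jul 12, 265 sold [LIFO — newest first]: 95 @ $9.05 + 2 @ $9.45 + 22 @ $11.35 + 146 @ $11.45 = $2,800.05
Jul 14, 199 sold [LIFO — newest first]: 168 @ $4.60 + 14 @ $11.45 + 17 @ $12.50 = $1,145.60
Total COGS = $1,850.05 + $7,639.20 + $2,800.05 + $1,145.60 = $13,434.90
Ending inventory: 44 @ $12.50 = $550.00

Ending inventory = $550.00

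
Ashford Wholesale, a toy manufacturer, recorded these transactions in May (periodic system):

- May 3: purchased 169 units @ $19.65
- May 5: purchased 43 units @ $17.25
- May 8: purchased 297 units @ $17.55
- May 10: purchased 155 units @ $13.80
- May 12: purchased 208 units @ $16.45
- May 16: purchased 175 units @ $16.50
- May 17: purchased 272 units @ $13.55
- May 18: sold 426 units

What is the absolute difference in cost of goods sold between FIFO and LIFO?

FIFO COGS: 169 @ $19.65 + 43 @ $17.25 + 214 @ $17.55 = $7,818.30
LIFO COGS: 272 @ $13.55 + 154 @ $16.50 = $6,226.60
Difference = |$7,818.30 − $6,226.60| = $1,591.70

$1,591.70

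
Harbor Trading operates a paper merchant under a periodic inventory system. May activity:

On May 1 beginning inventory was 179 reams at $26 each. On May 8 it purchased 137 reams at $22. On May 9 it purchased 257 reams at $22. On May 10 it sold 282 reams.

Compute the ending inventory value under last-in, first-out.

May 10, 282 sold [LIFO — newest first]: 257 @ $22 + 25 @ $22 = $6,204
Ending inventory: 179 @ $26 + 112 @ $22 = $7,118
Check: goods available $13,322 = COGS $6,204 + ending $7,118

Ending inventory = $7,118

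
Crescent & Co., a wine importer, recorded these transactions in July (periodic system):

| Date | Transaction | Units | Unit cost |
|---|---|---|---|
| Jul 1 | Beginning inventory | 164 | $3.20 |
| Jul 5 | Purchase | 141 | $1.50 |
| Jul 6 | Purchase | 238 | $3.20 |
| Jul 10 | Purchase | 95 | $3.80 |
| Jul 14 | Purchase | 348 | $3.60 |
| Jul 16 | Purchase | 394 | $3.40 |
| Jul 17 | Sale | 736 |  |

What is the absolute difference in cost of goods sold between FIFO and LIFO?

$359.10

FIFO COGS: 164 @ $3.20 + 141 @ $1.50 + 238 @ $3.20 + 95 @ $3.80 + 98 @ $3.60 = $2,211.70
LIFO COGS: 394 @ $3.40 + 342 @ $3.60 = $2,570.80
Difference = |$2,211.70 − $2,570.80| = $359.10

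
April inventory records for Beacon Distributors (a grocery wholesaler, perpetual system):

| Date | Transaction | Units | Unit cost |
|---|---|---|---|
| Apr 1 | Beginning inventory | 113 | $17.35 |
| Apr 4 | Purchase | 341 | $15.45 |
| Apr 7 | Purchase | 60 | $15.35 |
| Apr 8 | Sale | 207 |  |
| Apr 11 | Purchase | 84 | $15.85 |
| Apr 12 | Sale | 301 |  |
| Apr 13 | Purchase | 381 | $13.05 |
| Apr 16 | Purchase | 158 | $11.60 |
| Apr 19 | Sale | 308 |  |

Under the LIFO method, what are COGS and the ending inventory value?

COGS = $11,710.20; ending inventory = $4,576.05

Apr 8, 207 sold [LIFO — newest first]: 60 @ $15.35 + 147 @ $15.45 = $3,192.15
Apr 12, 301 sold [LIFO — newest first]: 84 @ $15.85 + 194 @ $15.45 + 23 @ $17.35 = $4,727.75
Apr 19, 308 sold [LIFO — newest first]: 158 @ $11.60 + 150 @ $13.05 = $3,790.30
Total COGS = $3,192.15 + $4,727.75 + $3,790.30 = $11,710.20
Ending inventory: 90 @ $17.35 + 231 @ $13.05 = $4,576.05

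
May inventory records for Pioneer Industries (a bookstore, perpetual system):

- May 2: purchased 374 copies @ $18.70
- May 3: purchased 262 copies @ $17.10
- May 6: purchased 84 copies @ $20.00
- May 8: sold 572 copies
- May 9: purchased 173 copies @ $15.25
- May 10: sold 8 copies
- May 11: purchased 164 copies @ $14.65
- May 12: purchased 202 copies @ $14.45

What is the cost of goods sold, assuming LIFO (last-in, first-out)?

May 8, 572 sold [LIFO — newest first]: 84 @ $20.00 + 262 @ $17.10 + 226 @ $18.70 = $10,386.40
May 10, 8 sold [LIFO — newest first]: 8 @ $15.25 = $122.00
Total COGS = $10,386.40 + $122.00 = $10,508.40
Ending inventory: 148 @ $18.70 + 165 @ $15.25 + 164 @ $14.65 + 202 @ $14.45 = $10,605.35
Check: goods available $21,113.75 = COGS $10,508.40 + ending $10,605.35

COGS = $10,508.40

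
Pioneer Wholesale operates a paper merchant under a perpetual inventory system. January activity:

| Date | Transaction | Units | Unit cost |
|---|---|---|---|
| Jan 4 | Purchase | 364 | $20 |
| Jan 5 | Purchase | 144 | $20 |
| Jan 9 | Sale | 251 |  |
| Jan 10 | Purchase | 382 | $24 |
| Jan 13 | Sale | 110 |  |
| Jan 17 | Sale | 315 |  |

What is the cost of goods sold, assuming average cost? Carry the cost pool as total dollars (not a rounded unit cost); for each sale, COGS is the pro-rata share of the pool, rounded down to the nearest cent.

COGS = $14,536.27

After Jan 4: 364 on hand, pool $7,280.00 (≈ $20.0000 each)
After Jan 5: 508 on hand, pool $10,160.00 (≈ $20.0000 each)
Jan 9, sell 251: 251/508 × $10,160.00 → $5,020.00
After Jan 10: 639 on hand, pool $14,308.00 (≈ $22.3912 each)
Jan 13, sell 110: 110/639 × $14,308.00 → $2,463.03
Jan 17, sell 315: 315/529 × $11,844.97 → $7,053.24
Total COGS = $5,020.00 + $2,463.03 + $7,053.24 = $14,536.27
Ending inventory (cost pool remaining) = $4,791.73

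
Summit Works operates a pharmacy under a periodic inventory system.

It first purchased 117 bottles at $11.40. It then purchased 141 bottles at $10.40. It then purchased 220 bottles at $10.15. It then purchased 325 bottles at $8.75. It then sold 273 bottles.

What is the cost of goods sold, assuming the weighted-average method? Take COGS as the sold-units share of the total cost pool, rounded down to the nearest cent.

COGS = $2,677.96

Sale 1, sell 273: 273/803 × $7,876.95 → $2,677.96
Ending inventory (cost pool remaining) = $5,198.99
Check: goods available $7,876.95 = COGS $2,677.96 + ending $5,198.99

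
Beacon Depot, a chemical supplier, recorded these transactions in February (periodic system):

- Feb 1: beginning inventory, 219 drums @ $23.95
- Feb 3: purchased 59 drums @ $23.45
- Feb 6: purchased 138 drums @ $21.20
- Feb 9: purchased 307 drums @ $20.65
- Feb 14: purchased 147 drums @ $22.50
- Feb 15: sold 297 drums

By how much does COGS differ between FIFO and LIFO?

$626.40

FIFO COGS: 219 @ $23.95 + 59 @ $23.45 + 19 @ $21.20 = $7,031.40
LIFO COGS: 147 @ $22.50 + 150 @ $20.65 = $6,405.00
Difference = |$7,031.40 − $6,405.00| = $626.40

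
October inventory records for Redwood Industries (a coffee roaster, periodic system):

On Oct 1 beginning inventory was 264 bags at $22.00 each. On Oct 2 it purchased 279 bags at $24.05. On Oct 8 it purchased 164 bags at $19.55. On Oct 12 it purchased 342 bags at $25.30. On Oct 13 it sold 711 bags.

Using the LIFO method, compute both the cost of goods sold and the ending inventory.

Oct 13, 711 sold [LIFO — newest first]: 342 @ $25.30 + 164 @ $19.55 + 205 @ $24.05 = $16,789.05
Ending inventory: 264 @ $22.00 + 74 @ $24.05 = $7,587.70
Check: goods available $24,376.75 = COGS $16,789.05 + ending $7,587.70

COGS = $16,789.05; ending inventory = $7,587.70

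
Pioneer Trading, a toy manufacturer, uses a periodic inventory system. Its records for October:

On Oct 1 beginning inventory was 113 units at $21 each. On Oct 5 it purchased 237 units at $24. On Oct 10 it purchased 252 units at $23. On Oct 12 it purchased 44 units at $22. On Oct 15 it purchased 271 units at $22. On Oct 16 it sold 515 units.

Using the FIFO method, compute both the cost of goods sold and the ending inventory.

Oct 16, 515 sold [FIFO — oldest first]: 113 @ $21 + 237 @ $24 + 165 @ $23 = $11,856
Ending inventory: 87 @ $23 + 44 @ $22 + 271 @ $22 = $8,931
Check: goods available $20,787 = COGS $11,856 + ending $8,931

COGS = $11,856; ending inventory = $8,931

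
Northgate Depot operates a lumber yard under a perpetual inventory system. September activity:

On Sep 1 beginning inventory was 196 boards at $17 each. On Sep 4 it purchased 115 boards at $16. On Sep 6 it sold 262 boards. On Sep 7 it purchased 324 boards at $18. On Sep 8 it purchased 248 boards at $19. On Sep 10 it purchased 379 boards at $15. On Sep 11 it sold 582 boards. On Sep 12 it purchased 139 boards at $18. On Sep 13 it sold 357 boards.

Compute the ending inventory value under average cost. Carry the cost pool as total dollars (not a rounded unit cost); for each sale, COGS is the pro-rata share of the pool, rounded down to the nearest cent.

After Sep 1: 196 on hand, pool $3,332.00 (≈ $17.0000 each)
After Sep 4: 311 on hand, pool $5,172.00 (≈ $16.6302 each)
Sep 6, sell 262: 262/311 × $5,172.00 → $4,357.11
After Sep 7: 373 on hand, pool $6,646.89 (≈ $17.8201 each)
After Sep 8: 621 on hand, pool $11,358.89 (≈ $18.2913 each)
After Sep 10: 1000 on hand, pool $17,043.89 (≈ $17.0439 each)
Sep 11, sell 582: 582/1000 × $17,043.89 → $9,919.54
After Sep 12: 557 on hand, pool $9,626.35 (≈ $17.2825 each)
Sep 13, sell 357: 357/557 × $9,626.35 → $6,169.85
Total COGS = $4,357.11 + $9,919.54 + $6,169.85 = $20,446.50
Ending inventory (cost pool remaining) = $3,456.50
Check: goods available $23,903.00 = COGS $20,446.50 + ending $3,456.50

Ending inventory = $3,456.50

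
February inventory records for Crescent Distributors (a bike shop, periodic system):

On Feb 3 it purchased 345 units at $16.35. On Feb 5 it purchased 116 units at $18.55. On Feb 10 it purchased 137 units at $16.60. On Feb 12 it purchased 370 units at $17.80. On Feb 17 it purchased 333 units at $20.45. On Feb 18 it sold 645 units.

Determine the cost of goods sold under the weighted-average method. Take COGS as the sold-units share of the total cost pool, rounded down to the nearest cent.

Feb 18, sell 645: 645/1301 × $23,462.60 → $11,632.11
Ending inventory (cost pool remaining) = $11,830.49
Check: goods available $23,462.60 = COGS $11,632.11 + ending $11,830.49

COGS = $11,632.11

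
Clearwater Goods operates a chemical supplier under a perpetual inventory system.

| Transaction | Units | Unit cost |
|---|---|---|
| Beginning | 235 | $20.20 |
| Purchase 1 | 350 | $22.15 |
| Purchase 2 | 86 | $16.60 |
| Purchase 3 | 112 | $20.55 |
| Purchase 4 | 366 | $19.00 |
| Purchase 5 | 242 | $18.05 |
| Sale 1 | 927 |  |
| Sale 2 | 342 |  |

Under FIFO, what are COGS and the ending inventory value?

COGS = $25,348.70; ending inventory = $2,202.10

Sale 1 (927) [FIFO — oldest first]: 235 @ $20.20 + 350 @ $22.15 + 86 @ $16.60 + 112 @ $20.55 + 144 @ $19.00 = $18,964.70
Sale 2 (342) [FIFO — oldest first]: 222 @ $19.00 + 120 @ $18.05 = $6,384.00
Total COGS = $18,964.70 + $6,384.00 = $25,348.70
Ending inventory: 122 @ $18.05 = $2,202.10
Check: goods available $27,550.80 = COGS $25,348.70 + ending $2,202.10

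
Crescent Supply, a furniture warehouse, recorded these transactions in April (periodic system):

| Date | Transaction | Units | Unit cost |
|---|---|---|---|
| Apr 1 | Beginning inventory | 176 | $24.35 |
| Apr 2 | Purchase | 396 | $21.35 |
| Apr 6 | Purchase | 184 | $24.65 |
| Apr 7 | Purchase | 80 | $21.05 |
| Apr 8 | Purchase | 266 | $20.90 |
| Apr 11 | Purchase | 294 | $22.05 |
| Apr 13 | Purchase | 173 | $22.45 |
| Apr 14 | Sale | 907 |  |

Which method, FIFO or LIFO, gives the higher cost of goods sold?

FIFO

FIFO COGS: 176 @ $24.35 + 396 @ $21.35 + 184 @ $24.65 + 80 @ $21.05 + 71 @ $20.90 = $20,443.70
LIFO COGS: 173 @ $22.45 + 294 @ $22.05 + 266 @ $20.90 + 80 @ $21.05 + 94 @ $24.65 = $19,927.05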